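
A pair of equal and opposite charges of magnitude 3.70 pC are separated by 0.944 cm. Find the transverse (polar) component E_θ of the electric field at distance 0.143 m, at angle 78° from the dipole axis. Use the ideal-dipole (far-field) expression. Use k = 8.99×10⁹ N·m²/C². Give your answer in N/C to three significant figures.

Dipole moment p = qd = (3.70×10⁻¹² C)(0.00944 m) = 3.493×10⁻¹⁴ C·m.
For a dipole, E_θ = (kp sinθ)/r³.
kp/r³ = (8.99×10⁹)(3.493×10⁻¹⁴)/(0.143)³ = 0.1074 N/C.
E_θ = 0.1074·sin78° = 0.1050 N/C.

E_θ ≈ 0.105 N/C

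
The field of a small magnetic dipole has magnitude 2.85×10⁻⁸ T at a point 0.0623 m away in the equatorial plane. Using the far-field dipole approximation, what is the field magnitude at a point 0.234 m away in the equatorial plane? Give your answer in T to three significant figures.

B ≈ 5.38×10⁻¹⁰ T

Dipole fields scale as 1/r³ in the far field; the geometry is the same at both points.
B₂ = B₁ · (r₁/r₂)³ = 2.85×10⁻⁸ · (0.0623/0.234)³.
(r₁/r₂)³ = (0.2662)³ = 0.01887.
B₂ ≈ 5.379×10⁻¹⁰ T.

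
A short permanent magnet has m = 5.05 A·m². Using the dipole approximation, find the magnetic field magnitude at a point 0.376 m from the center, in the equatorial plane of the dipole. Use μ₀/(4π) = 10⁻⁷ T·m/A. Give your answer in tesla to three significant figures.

B ≈ 9.50×10⁻⁶ T

In the equatorial plane B = (μ₀/4π)·m/r³ (half the axial value).
B = (10⁻⁷)·(5.05) / (0.376)³ = 9.500×10⁻⁶ T.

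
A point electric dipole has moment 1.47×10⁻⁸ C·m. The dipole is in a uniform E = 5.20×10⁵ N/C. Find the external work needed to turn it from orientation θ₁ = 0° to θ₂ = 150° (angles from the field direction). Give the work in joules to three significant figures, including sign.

W ≈ 0.0143 J

W_ext = ΔU = U(θ₂) − U(θ₁) = −pE cosθ₂ − (−pE cosθ₁) = pE(cosθ₁ − cosθ₂).
W = (1.47×10⁻⁸)(5.20×10⁵)·(cos0° − cos150°) = (0.007644)·(+1.8660) = 0.01426 J.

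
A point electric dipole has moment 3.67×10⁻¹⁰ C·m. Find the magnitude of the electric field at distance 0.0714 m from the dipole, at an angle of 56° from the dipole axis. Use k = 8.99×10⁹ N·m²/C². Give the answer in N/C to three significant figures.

E ≈ 1.26×10⁴ N/C

At angle θ the dipole field magnitude is E = (kp/r³)·√(1 + 3cos²θ).
kp/r³ = (8.99×10⁹)(3.67×10⁻¹⁰) / (0.0714)³ = 9064 N/C.
√(1 + 3cos²56°) = √(1 + 3·0.3127) = √1.9381 ≈ 1.3922.
E ≈ 9064 × 1.392 = 1.262×10⁴ N/C.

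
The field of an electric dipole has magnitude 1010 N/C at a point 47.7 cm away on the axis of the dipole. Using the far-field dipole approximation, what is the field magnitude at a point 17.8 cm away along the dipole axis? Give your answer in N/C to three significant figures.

E ≈ 1.94×10⁴ N/C

Dipole fields scale as 1/r³ in the far field; the geometry is the same at both points.
E₂ = E₁ · (r₁/r₂)³ = 1010 · (47.7/17.8)³.
(r₁/r₂)³ = (2.68)³ = 19.24.
E₂ ≈ 1.944×10⁴ N/C.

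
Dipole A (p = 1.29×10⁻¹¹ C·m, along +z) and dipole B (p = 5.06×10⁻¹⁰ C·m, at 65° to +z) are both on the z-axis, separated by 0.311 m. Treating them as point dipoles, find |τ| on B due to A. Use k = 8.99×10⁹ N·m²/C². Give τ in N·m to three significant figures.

τ ≈ 3.54×10⁻⁹ N·m

The second dipole sits on the axis of the first, so the field there is axial: E₁ = 2kp₁/r³ along +z.
E₁ = 2(8.99×10⁹)(1.29×10⁻¹¹)/(0.311)³ = 7.711 N/C.
Torque on the second dipole: τ = p₂ E₁ sinθ.
τ = (5.06×10⁻¹⁰)(7.711)·sin65° = 3.536×10⁻⁹ N·m.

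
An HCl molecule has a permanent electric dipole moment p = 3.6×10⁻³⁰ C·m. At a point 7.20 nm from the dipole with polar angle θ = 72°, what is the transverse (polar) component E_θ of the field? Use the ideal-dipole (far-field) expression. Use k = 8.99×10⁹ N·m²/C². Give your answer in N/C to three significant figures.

E_θ ≈ 8.25×10⁴ N/C

For a dipole, E_θ = (kp sinθ)/r³.
kp/r³ = (8.99×10⁹)(3.60×10⁻³⁰)/(7.20×10⁻⁹)³ = 8.671×10⁴ N/C.
E_θ = 8.671×10⁴·sin72° = 8.247×10⁴ N/C.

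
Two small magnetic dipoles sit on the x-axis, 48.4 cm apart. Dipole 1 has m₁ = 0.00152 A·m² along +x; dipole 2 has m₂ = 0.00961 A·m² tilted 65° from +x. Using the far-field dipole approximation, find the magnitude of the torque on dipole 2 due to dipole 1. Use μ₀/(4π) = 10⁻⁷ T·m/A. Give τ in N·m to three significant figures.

τ ≈ 2.34×10⁻¹¹ N·m

Dipole B is on the axis of dipole A, so B₁ there is axial: B₁ = (μ₀/4π)·2m₁/r³ along +x.
B₁ = 2(10⁻⁷)(0.00152)/(0.484)³ = 2.681×10⁻⁹ T.
τ = m₂ B₁ sinθ.
τ = (0.00961)(2.681×10⁻⁹)·sin65° = 2.335×10⁻¹¹ N·m.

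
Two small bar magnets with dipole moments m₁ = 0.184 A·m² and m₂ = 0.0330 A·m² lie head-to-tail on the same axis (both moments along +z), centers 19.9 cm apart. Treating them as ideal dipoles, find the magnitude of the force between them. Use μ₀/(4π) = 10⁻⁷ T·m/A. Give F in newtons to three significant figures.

F ≈ 2.32×10⁻⁶ N

On-axis B of dipole 1: B = (μ₀/4π)·2m₁/r³. Force on dipole 2: F = m₂·dB/dr.
dB/dr = −(μ₀/4π)·6m₁/r⁴, so |F| = (μ₀/4π)·6m₁m₂/r⁴.
F = 6(10⁻⁷)(0.184)(0.0330)/(0.199)⁴ = 2.323×10⁻⁶ N.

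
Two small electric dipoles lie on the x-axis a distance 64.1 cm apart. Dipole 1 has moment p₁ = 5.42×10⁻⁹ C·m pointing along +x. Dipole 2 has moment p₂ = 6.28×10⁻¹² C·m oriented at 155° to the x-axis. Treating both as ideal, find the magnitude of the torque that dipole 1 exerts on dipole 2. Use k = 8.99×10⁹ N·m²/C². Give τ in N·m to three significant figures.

The second dipole sits on the axis of the first, so the field there is axial: E₁ = 2kp₁/r³ along +x.
E₁ = 2(8.99×10⁹)(5.42×10⁻⁹)/(0.641)³ = 370.0 N/C.
Torque on the second dipole: τ = p₂ E₁ sinθ.
τ = (6.28×10⁻¹²)(370.0)·sin155° = 9.820×10⁻¹⁰ N·m.

τ ≈ 9.82×10⁻¹⁰ N·m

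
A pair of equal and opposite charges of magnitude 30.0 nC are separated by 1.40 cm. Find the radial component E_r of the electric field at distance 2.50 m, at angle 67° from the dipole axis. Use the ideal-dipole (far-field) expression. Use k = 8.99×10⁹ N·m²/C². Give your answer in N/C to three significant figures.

Dipole moment p = qd = (3.00×10⁻⁸ C)(0.0140 m) = 4.20×10⁻¹⁰ C·m.
For a dipole, E_r = (2kp cosθ)/r³.
kp/r³ = (8.99×10⁹)(4.20×10⁻¹⁰)/(2.50)³ = 0.2417 N/C.
E_r = 2·0.2417·cos67° = 0.1888 N/C.

E_r ≈ 0.189 N/C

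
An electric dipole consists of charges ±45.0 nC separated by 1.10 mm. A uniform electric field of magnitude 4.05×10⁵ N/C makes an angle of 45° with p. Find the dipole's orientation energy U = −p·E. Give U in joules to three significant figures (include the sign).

Dipole moment p = qd = (4.50×10⁻⁸ C)(0.00110 m) = 4.95×10⁻¹¹ C·m.
U = −p·E = −pE cosθ.
U = −(4.95×10⁻¹¹)(4.05×10⁵)·cos45° = -1.418×10⁻⁵ J.

U ≈ -1.42×10⁻⁵ J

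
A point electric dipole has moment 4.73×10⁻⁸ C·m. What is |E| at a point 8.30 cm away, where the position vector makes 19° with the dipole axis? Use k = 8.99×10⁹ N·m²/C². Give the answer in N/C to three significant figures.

E ≈ 1.43×10⁶ N/C

At angle θ the dipole field magnitude is E = (kp/r³)·√(1 + 3cos²θ).
kp/r³ = (8.99×10⁹)(4.73×10⁻⁸) / (0.0830)³ = 7.437×10⁵ N/C.
√(1 + 3cos²19°) = √(1 + 3·0.8940) = √3.6820 ≈ 1.9189.
E ≈ 7.437×10⁵ × 1.919 = 1.427×10⁶ N/C.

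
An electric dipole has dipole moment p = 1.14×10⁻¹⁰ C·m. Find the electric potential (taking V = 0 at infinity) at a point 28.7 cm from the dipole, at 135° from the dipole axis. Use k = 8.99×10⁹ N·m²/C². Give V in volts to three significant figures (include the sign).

The dipole potential is V = kp cosθ / r².
V = (8.99×10⁹)(1.14×10⁻¹⁰)·cos135° / (0.287)² = -8.798 V.

V ≈ -8.80 V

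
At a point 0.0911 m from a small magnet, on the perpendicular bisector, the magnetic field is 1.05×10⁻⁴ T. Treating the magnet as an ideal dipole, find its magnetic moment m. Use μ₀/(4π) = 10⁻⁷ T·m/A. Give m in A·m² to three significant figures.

m ≈ 0.794 A·m²

In the equatorial plane B = (μ₀/4π)·m/r³, so m = Br³·4π/(μ₀).
m = (1.05×10⁻⁴)·(0.0911)³ / (10⁻⁷) = 0.7939 A·m².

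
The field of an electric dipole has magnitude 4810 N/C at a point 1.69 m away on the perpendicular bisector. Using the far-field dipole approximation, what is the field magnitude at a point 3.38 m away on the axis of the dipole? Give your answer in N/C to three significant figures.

Dipole fields scale as 1/r³ in the far field.
The axial field is twice the equatorial field at the same r, so the geometry factor is 2/1.
E₂ = E₁ · (2/1) · (r₁/r₂)³ = 4810 · 2 · (1.69/3.38)³.
(r₁/r₂)³ = (0.5)³ = 0.125.
E₂ ≈ 1202 N/C.

E ≈ 1200 N/C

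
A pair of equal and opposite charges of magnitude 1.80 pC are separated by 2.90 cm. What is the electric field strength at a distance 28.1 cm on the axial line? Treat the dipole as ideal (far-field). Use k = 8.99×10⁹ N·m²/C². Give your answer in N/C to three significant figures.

E ≈ 0.0423 N/C

Dipole moment p = qd = (1.80×10⁻¹² C)(0.0290 m) = 5.22×10⁻¹⁴ C·m.
On the dipole axis E = 2kp/r³.
E = 2·(8.99×10⁹)(5.22×10⁻¹⁴) / (0.281)³ = 0.04230 N/C.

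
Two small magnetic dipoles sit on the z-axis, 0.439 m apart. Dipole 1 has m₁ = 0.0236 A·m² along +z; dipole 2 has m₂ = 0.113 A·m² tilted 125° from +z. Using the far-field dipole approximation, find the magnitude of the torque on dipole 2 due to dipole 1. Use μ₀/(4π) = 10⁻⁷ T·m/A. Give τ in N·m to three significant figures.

Dipole B is on the axis of dipole A, so B₁ there is axial: B₁ = (μ₀/4π)·2m₁/r³ along +z.
B₁ = 2(10⁻⁷)(0.0236)/(0.439)³ = 5.579×10⁻⁸ T.
τ = m₂ B₁ sinθ.
τ = (0.113)(5.579×10⁻⁸)·sin125° = 5.164×10⁻⁹ N·m.

τ ≈ 5.16×10⁻⁹ N·m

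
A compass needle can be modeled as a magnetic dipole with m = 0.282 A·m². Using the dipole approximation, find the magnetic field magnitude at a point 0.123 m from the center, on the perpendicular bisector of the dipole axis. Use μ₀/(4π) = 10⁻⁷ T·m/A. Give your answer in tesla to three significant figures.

B ≈ 1.52×10⁻⁵ T

In the equatorial plane B = (μ₀/4π)·m/r³ (half the axial value).
B = (10⁻⁷)·(0.282) / (0.123)³ = 1.515×10⁻⁵ T.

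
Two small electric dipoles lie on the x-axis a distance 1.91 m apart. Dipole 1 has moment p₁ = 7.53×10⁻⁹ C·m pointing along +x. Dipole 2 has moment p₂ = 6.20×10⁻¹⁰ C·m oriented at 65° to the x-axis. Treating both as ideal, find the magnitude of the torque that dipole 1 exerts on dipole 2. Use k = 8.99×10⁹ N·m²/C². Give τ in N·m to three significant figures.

The second dipole sits on the axis of the first, so the field there is axial: E₁ = 2kp₁/r³ along +x.
E₁ = 2(8.99×10⁹)(7.53×10⁻⁹)/(1.91)³ = 19.43 N/C.
Torque on the second dipole: τ = p₂ E₁ sinθ.
τ = (6.20×10⁻¹⁰)(19.43)·sin65° = 1.092×10⁻⁸ N·m.

τ ≈ 1.09×10⁻⁸ N·m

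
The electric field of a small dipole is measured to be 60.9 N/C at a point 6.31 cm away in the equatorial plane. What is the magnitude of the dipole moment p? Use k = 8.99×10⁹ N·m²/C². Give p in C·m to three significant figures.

p ≈ 1.70×10⁻¹² C·m

In the equatorial plane E = kp/r³, so p = Er³/(k).
p = (60.9)·(0.0631)³ / (8.99×10⁹) = 1.702×10⁻¹² C·m.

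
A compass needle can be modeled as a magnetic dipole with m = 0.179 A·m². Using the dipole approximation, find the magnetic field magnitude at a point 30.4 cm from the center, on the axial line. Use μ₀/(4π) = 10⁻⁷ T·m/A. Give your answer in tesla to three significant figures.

B ≈ 1.27×10⁻⁶ T

On axis B = (μ₀/4π)·2m/r³.
B = 2·(10⁻⁷)·(0.179) / (0.304)³ = 1.274×10⁻⁶ T.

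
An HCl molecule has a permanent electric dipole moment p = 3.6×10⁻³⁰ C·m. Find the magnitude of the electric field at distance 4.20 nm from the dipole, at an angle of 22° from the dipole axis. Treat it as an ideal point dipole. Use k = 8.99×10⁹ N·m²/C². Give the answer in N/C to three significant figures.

E ≈ 8.26×10⁵ N/C

At angle θ the dipole field magnitude is E = (kp/r³)·√(1 + 3cos²θ).
kp/r³ = (8.99×10⁹)(3.60×10⁻³⁰) / (4.20×10⁻⁹)³ = 4.368×10⁵ N/C.
√(1 + 3cos²22°) = √(1 + 3·0.8597) = √3.5790 ≈ 1.8918.
E ≈ 4.368×10⁵ × 1.892 = 8.264×10⁵ N/C.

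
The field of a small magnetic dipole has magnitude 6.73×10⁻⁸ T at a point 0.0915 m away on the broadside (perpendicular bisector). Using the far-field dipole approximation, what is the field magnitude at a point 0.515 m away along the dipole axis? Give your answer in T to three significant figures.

B ≈ 7.55×10⁻¹⁰ T

Dipole fields scale as 1/r³ in the far field.
The axial field is twice the equatorial field at the same r, so the geometry factor is 2/1.
B₂ = B₁ · (2/1) · (r₁/r₂)³ = 6.73×10⁻⁸ · 2 · (0.0915/0.515)³.
(r₁/r₂)³ = (0.1777)³ = 0.005608.
B₂ ≈ 7.549×10⁻¹⁰ T.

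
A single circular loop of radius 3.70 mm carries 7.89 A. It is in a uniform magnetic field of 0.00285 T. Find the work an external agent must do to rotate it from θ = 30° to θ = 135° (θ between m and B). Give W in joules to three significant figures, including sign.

Magnetic moment m = IA = Iπa² = (7.89)·π·(0.00370)² = 3.393×10⁻⁴ A·m².
W_ext = ΔU = −mB cosθ₂ + mB cosθ₁ = mB(cosθ₁ − cosθ₂).
W = (3.393×10⁻⁴)(0.00285)·(cos30° − cos135°) = (9.670×10⁻⁷)·(+1.5731) = 1.521×10⁻⁶ J.

W ≈ 1.52×10⁻⁶ J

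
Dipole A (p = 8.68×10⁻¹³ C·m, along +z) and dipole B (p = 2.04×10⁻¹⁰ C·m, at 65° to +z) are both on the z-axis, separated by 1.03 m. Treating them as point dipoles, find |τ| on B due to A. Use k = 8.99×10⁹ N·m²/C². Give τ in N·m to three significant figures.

The second dipole sits on the axis of the first, so the field there is axial: E₁ = 2kp₁/r³ along +z.
E₁ = 2(8.99×10⁹)(8.68×10⁻¹³)/(1.03)³ = 0.01428 N/C.
Torque on the second dipole: τ = p₂ E₁ sinθ.
τ = (2.04×10⁻¹⁰)(0.01428)·sin65° = 2.641×10⁻¹² N·m.

τ ≈ 2.64×10⁻¹² N·m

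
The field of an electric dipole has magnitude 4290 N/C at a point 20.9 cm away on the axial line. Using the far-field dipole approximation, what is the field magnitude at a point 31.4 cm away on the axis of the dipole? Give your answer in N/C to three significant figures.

Dipole fields scale as 1/r³ in the far field; the geometry is the same at both points.
E₂ = E₁ · (r₁/r₂)³ = 4290 · (20.9/31.4)³.
(r₁/r₂)³ = (0.6656)³ = 0.2949.
E₂ ≈ 1265 N/C.

E ≈ 1270 N/C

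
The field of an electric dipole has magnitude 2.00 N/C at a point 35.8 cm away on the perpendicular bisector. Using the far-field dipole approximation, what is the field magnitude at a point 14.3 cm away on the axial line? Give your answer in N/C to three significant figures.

E ≈ 62.8 N/C

Dipole fields scale as 1/r³ in the far field.
The axial field is twice the equatorial field at the same r, so the geometry factor is 2/1.
E₂ = E₁ · (2/1) · (r₁/r₂)³ = 2.00 · 2 · (35.8/14.3)³.
(r₁/r₂)³ = (2.503)³ = 15.69.
E₂ ≈ 62.76 N/C.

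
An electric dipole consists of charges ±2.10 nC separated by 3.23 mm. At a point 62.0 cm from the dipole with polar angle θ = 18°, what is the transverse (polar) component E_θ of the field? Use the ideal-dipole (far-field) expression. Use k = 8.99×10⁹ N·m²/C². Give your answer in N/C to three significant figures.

Dipole moment p = qd = (2.10×10⁻⁹ C)(0.00323 m) = 6.783×10⁻¹² C·m.
For a dipole, E_θ = (kp sinθ)/r³.
kp/r³ = (8.99×10⁹)(6.783×10⁻¹²)/(0.620)³ = 0.2559 N/C.
E_θ = 0.2559·sin18° = 0.07907 N/C.

E_θ ≈ 0.0791 N/C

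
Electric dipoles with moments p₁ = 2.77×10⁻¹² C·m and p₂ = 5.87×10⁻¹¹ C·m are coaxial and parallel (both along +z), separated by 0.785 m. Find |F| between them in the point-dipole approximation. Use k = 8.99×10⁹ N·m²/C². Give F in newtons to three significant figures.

On-axis field of dipole 1 at distance r: E = 2kp₁/r³. Force on dipole 2 is F = p₂·dE/dr (gradient along axis).
dE/dr = −6kp₁/r⁴, so |F| = 6kp₁p₂/r⁴ (attractive for aligned moments).
F = 6(8.99×10⁹)(2.77×10⁻¹²)(5.87×10⁻¹¹)/(0.785)⁴ = 2.310×10⁻¹¹ N.

F ≈ 2.31×10⁻¹¹ N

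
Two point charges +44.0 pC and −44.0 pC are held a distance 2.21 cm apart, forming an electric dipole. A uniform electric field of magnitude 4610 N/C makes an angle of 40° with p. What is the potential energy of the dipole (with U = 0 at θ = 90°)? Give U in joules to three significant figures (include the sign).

U ≈ -3.43×10⁻⁹ J

Dipole moment p = qd = (4.40×10⁻¹¹ C)(0.0221 m) = 9.724×10⁻¹³ C·m.
U = −p·E = −pE cosθ.
U = −(9.724×10⁻¹³)(4610)·cos40° = -3.434×10⁻⁹ J.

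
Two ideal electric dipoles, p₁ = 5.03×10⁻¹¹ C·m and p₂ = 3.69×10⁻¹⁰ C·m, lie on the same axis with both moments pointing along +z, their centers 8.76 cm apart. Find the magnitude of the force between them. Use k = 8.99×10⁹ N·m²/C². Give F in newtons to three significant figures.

F ≈ 1.70×10⁻⁵ N

On-axis field of dipole 1 at distance r: E = 2kp₁/r³. Force on dipole 2 is F = p₂·dE/dr (gradient along axis).
dE/dr = −6kp₁/r⁴, so |F| = 6kp₁p₂/r⁴ (attractive for aligned moments).
F = 6(8.99×10⁹)(5.03×10⁻¹¹)(3.69×10⁻¹⁰)/(0.0876)⁴ = 1.700×10⁻⁵ N.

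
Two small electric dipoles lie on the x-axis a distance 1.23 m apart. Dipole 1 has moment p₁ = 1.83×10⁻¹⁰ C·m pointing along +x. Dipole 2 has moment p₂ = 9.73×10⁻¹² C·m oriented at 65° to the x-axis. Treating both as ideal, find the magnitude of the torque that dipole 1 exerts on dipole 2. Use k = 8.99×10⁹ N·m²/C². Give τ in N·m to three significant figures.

τ ≈ 1.56×10⁻¹¹ N·m

The second dipole sits on the axis of the first, so the field there is axial: E₁ = 2kp₁/r³ along +x.
E₁ = 2(8.99×10⁹)(1.83×10⁻¹⁰)/(1.23)³ = 1.768 N/C.
Torque on the second dipole: τ = p₂ E₁ sinθ.
τ = (9.73×10⁻¹²)(1.768)·sin65° = 1.559×10⁻¹¹ N·m.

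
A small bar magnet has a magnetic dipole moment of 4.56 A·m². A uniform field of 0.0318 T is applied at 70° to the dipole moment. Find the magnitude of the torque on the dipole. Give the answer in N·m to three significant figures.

Torque on a magnetic dipole: τ = mB sinθ.
τ = (4.56)(0.0318)·sin70° = 0.1363 N·m.

τ ≈ 0.136 N·m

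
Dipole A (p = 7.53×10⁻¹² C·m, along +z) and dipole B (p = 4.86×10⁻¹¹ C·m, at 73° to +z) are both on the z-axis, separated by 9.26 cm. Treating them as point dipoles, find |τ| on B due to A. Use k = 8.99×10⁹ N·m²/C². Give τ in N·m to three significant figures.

The second dipole sits on the axis of the first, so the field there is axial: E₁ = 2kp₁/r³ along +z.
E₁ = 2(8.99×10⁹)(7.53×10⁻¹²)/(0.0926)³ = 170.5 N/C.
Torque on the second dipole: τ = p₂ E₁ sinθ.
τ = (4.86×10⁻¹¹)(170.5)·sin73° = 7.925×10⁻⁹ N·m.

τ ≈ 7.92×10⁻⁹ N·m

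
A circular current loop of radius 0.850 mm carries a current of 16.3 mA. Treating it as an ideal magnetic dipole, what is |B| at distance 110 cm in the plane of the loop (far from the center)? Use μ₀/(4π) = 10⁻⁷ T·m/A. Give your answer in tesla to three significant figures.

Magnetic moment m = IA = Iπa² = (0.0163)·π·(8.50×10⁻⁴)² = 3.70×10⁻⁸ A·m².
In the equatorial plane B = (μ₀/4π)·m/r³ (half the axial value).
B = (10⁻⁷)·(3.70×10⁻⁸) / (1.10)³ = 2.780×10⁻¹⁵ T.

B ≈ 2.78×10⁻¹⁵ T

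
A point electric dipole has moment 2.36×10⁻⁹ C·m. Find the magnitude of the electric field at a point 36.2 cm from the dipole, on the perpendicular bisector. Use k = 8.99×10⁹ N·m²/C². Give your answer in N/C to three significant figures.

E ≈ 447 N/C

In the equatorial plane E = kp/r³.
E = (8.99×10⁹)(2.36×10⁻⁹) / (0.362)³ = 447.2 N/C.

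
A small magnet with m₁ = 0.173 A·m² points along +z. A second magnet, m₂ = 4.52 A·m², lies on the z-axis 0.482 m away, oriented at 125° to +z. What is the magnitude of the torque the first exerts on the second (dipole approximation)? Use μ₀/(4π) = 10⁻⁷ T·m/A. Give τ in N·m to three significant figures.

Dipole B is on the axis of dipole A, so B₁ there is axial: B₁ = (μ₀/4π)·2m₁/r³ along +z.
B₁ = 2(10⁻⁷)(0.173)/(0.482)³ = 3.090×10⁻⁷ T.
τ = m₂ B₁ sinθ.
τ = (4.52)(3.090×10⁻⁷)·sin125° = 1.144×10⁻⁶ N·m.

τ ≈ 1.14×10⁻⁶ N·m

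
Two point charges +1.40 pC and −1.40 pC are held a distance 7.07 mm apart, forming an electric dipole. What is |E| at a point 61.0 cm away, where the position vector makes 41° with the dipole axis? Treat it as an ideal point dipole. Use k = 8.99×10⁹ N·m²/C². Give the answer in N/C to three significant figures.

E ≈ 6.45×10⁻⁴ N/C

Dipole moment p = qd = (1.40×10⁻¹² C)(0.00707 m) = 9.898×10⁻¹⁵ C·m.
At angle θ the dipole field magnitude is E = (kp/r³)·√(1 + 3cos²θ).
kp/r³ = (8.99×10⁹)(9.898×10⁻¹⁵) / (0.610)³ = 3.920×10⁻⁴ N/C.
√(1 + 3cos²41°) = √(1 + 3·0.5696) = √2.7088 ≈ 1.6458.
E ≈ 3.920×10⁻⁴ × 1.646 = 6.452×10⁻⁴ N/C.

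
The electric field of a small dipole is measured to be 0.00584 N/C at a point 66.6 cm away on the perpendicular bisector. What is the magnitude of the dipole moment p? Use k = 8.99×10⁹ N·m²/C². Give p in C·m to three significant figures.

p ≈ 1.92×10⁻¹³ C·m

In the equatorial plane E = kp/r³, so p = Er³/(k).
p = (0.00584)·(0.666)³ / (8.99×10⁹) = 1.919×10⁻¹³ C·m.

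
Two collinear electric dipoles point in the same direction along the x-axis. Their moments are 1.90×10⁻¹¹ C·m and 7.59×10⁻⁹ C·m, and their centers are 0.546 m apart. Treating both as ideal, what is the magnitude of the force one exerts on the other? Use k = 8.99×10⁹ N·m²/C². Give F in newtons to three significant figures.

On-axis field of dipole 1 at distance r: E = 2kp₁/r³. Force on dipole 2 is F = p₂·dE/dr (gradient along axis).
dE/dr = −6kp₁/r⁴, so |F| = 6kp₁p₂/r⁴ (attractive for aligned moments).
F = 6(8.99×10⁹)(1.90×10⁻¹¹)(7.59×10⁻⁹)/(0.546)⁴ = 8.753×10⁻⁸ N.

F ≈ 8.75×10⁻⁸ N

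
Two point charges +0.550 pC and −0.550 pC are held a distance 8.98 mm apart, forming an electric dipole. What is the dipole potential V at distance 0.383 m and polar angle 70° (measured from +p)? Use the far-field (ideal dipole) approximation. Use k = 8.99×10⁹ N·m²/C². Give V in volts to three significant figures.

Dipole moment p = qd = (5.50×10⁻¹³ C)(0.00898 m) = 4.939×10⁻¹⁵ C·m.
The dipole potential is V = kp cosθ / r².
V = (8.99×10⁹)(4.939×10⁻¹⁵)·cos70° / (0.383)² = 1.035×10⁻⁴ V.

V ≈ 1.04×10⁻⁴ V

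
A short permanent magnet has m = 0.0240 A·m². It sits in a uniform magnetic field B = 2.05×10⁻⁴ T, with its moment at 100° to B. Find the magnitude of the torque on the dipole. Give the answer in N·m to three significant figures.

Torque on a magnetic dipole: τ = mB sinθ.
τ = (0.0240)(2.05×10⁻⁴)·sin100° = 4.845×10⁻⁶ N·m.

τ ≈ 4.85×10⁻⁶ N·m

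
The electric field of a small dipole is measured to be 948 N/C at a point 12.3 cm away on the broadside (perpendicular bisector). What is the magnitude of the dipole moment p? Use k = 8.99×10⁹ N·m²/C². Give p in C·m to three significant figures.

p ≈ 1.96×10⁻¹⁰ C·m

In the equatorial plane E = kp/r³, so p = Er³/(k).
p = (948)·(0.123)³ / (8.99×10⁹) = 1.962×10⁻¹⁰ C·m.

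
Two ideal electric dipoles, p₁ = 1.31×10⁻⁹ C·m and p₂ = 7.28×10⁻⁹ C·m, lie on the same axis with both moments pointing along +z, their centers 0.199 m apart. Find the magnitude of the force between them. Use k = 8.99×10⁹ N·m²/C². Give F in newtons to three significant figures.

On-axis field of dipole 1 at distance r: E = 2kp₁/r³. Force on dipole 2 is F = p₂·dE/dr (gradient along axis).
dE/dr = −6kp₁/r⁴, so |F| = 6kp₁p₂/r⁴ (attractive for aligned moments).
F = 6(8.99×10⁹)(1.31×10⁻⁹)(7.28×10⁻⁹)/(0.199)⁴ = 3.280×10⁻⁴ N.

F ≈ 3.28×10⁻⁴ N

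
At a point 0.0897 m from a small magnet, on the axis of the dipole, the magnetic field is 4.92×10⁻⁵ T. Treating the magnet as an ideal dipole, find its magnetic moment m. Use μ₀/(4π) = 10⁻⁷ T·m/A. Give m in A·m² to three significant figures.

m ≈ 0.178 A·m²

On axis B = (μ₀/4π)·2m/r³, so m = Br³·4π/(μ₀·2).
m = (4.92×10⁻⁵)·(0.0897)³ / (2·10⁻⁷) = 0.1775 A·m².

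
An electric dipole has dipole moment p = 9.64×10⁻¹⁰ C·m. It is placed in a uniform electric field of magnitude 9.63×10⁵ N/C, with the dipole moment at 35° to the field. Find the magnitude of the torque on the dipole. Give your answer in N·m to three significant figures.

τ ≈ 5.32×10⁻⁴ N·m

Torque on an electric dipole: τ = pE sinθ.
τ = (9.64×10⁻¹⁰)(9.63×10⁵)·sin35° = 5.325×10⁻⁴ N·m.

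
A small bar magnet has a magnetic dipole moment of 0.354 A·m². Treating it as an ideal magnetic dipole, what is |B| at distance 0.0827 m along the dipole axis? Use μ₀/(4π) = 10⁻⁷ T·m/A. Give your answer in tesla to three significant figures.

On axis B = (μ₀/4π)·2m/r³.
B = 2·(10⁻⁷)·(0.354) / (0.0827)³ = 1.252×10⁻⁴ T.

B ≈ 1.25×10⁻⁴ T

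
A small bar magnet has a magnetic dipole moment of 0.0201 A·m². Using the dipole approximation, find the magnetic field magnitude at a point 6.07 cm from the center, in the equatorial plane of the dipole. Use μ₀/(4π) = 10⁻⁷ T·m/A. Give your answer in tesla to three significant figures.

B ≈ 8.99×10⁻⁶ T

In the equatorial plane B = (μ₀/4π)·m/r³ (half the axial value).
B = (10⁻⁷)·(0.0201) / (0.0607)³ = 8.987×10⁻⁶ T.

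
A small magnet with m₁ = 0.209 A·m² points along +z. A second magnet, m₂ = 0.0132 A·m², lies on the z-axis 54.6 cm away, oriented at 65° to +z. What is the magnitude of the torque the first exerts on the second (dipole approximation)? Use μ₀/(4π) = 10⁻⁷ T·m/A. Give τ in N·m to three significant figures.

Dipole B is on the axis of dipole A, so B₁ there is axial: B₁ = (μ₀/4π)·2m₁/r³ along +z.
B₁ = 2(10⁻⁷)(0.209)/(0.546)³ = 2.568×10⁻⁷ T.
τ = m₂ B₁ sinθ.
τ = (0.0132)(2.568×10⁻⁷)·sin65° = 3.072×10⁻⁹ N·m.

τ ≈ 3.07×10⁻⁹ N·m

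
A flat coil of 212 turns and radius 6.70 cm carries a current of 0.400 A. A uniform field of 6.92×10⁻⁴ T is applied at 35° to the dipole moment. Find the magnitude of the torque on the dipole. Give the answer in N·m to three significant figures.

m = NIA = NIπa² = 212·(0.400)·π·(0.0670)² = 1.196 A·m².
Torque on a magnetic dipole: τ = mB sinθ.
τ = (1.196)(6.92×10⁻⁴)·sin35° = 4.747×10⁻⁴ N·m.

τ ≈ 4.75×10⁻⁴ N·m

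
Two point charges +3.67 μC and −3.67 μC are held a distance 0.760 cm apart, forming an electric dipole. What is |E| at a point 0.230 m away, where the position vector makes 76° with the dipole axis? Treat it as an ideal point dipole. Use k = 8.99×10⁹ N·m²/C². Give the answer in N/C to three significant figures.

Dipole moment p = qd = (3.67×10⁻⁶ C)(0.00760 m) = 2.789×10⁻⁸ C·m.
At angle θ the dipole field magnitude is E = (kp/r³)·√(1 + 3cos²θ).
kp/r³ = (8.99×10⁹)(2.789×10⁻⁸) / (0.230)³ = 2.061×10⁴ N/C.
√(1 + 3cos²76°) = √(1 + 3·0.0585) = √1.1756 ≈ 1.0842.
E ≈ 2.061×10⁴ × 1.084 = 2.234×10⁴ N/C.

E ≈ 2.23×10⁴ N/C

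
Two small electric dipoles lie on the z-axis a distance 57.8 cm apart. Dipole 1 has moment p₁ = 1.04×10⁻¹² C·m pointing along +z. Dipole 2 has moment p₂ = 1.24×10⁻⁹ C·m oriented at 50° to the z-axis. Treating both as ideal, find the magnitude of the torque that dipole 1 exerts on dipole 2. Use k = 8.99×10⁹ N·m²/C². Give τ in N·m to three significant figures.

τ ≈ 9.20×10⁻¹¹ N·m

The second dipole sits on the axis of the first, so the field there is axial: E₁ = 2kp₁/r³ along +z.
E₁ = 2(8.99×10⁹)(1.04×10⁻¹²)/(0.578)³ = 0.09684 N/C.
Torque on the second dipole: τ = p₂ E₁ sinθ.
τ = (1.24×10⁻⁹)(0.09684)·sin50° = 9.198×10⁻¹¹ N·m.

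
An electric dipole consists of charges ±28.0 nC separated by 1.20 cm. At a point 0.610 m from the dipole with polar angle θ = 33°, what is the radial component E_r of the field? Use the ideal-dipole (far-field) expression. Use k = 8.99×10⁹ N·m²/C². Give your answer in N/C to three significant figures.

E_r ≈ 22.3 N/C

Dipole moment p = qd = (2.80×10⁻⁸ C)(0.0120 m) = 3.36×10⁻¹⁰ C·m.
For a dipole, E_r = (2kp cosθ)/r³.
kp/r³ = (8.99×10⁹)(3.36×10⁻¹⁰)/(0.610)³ = 13.31 N/C.
E_r = 2·13.31·cos33° = 22.32 N/C.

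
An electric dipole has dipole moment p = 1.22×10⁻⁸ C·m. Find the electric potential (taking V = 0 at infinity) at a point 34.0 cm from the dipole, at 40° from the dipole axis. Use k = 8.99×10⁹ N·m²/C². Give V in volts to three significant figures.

The dipole potential is V = kp cosθ / r².
V = (8.99×10⁹)(1.22×10⁻⁸)·cos40° / (0.340)² = 726.8 V.

V ≈ 727 V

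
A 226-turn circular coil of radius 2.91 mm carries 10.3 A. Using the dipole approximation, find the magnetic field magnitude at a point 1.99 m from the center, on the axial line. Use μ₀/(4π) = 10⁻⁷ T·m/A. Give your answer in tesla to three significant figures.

B ≈ 1.57×10⁻⁹ T

m = NIA = NIπa² = 226·(10.3)·π·(0.00291)² = 0.06193 A·m².
On axis B = (μ₀/4π)·2m/r³.
B = 2·(10⁻⁷)·(0.06193) / (1.99)³ = 1.572×10⁻⁹ T.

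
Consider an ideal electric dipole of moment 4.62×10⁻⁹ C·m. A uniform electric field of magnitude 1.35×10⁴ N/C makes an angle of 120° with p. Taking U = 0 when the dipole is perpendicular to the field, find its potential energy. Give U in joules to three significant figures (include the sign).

U ≈ 3.12×10⁻⁵ J

U = −p·E = −pE cosθ.
U = −(4.62×10⁻⁹)(1.35×10⁴)·cos120° = 3.118×10⁻⁵ J.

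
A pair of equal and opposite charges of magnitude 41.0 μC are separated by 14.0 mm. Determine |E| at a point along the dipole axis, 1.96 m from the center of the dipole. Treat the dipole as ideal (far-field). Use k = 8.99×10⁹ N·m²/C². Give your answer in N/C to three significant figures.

E ≈ 1370 N/C

Dipole moment p = qd = (4.10×10⁻⁵ C)(0.0140 m) = 5.74×10⁻⁷ C·m.
On the dipole axis E = 2kp/r³.
E = 2·(8.99×10⁹)(5.74×10⁻⁷) / (1.96)³ = 1371 N/C.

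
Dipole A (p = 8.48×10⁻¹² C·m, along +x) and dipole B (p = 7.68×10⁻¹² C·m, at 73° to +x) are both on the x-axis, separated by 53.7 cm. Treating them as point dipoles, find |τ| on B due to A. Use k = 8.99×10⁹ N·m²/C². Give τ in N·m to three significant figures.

τ ≈ 7.23×10⁻¹² N·m

The second dipole sits on the axis of the first, so the field there is axial: E₁ = 2kp₁/r³ along +x.
E₁ = 2(8.99×10⁹)(8.48×10⁻¹²)/(0.537)³ = 0.9846 N/C.
Torque on the second dipole: τ = p₂ E₁ sinθ.
τ = (7.68×10⁻¹²)(0.9846)·sin73° = 7.231×10⁻¹² N·m.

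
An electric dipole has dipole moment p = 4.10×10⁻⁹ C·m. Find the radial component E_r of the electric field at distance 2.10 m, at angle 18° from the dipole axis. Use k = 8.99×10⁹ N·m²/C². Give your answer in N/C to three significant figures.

For a dipole, E_r = (2kp cosθ)/r³.
kp/r³ = (8.99×10⁹)(4.10×10⁻⁹)/(2.10)³ = 3.980 N/C.
E_r = 2·3.980·cos18° = 7.570 N/C.

E_r ≈ 7.57 N/C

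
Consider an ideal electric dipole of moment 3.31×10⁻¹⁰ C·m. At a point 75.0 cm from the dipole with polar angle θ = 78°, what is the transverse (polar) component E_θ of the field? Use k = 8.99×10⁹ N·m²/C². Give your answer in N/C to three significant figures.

For a dipole, E_θ = (kp sinθ)/r³.
kp/r³ = (8.99×10⁹)(3.31×10⁻¹⁰)/(0.750)³ = 7.053 N/C.
E_θ = 7.053·sin78° = 6.899 N/C.

E_θ ≈ 6.90 N/C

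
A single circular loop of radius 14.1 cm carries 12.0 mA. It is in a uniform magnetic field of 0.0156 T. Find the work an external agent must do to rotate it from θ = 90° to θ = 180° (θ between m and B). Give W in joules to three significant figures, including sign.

W ≈ 1.17×10⁻⁵ J

Magnetic moment m = IA = Iπa² = (0.0120)·π·(0.141)² = 7.495×10⁻⁴ A·m².
W_ext = ΔU = −mB cosθ₂ + mB cosθ₁ = mB(cosθ₁ − cosθ₂).
W = (7.495×10⁻⁴)(0.0156)·(cos90° − cos180°) = (1.169×10⁻⁵)·(+1.0000) = 1.169×10⁻⁵ J.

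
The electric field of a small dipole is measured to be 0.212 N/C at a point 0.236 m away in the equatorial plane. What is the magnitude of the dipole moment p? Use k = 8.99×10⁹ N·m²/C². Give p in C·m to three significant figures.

In the equatorial plane E = kp/r³, so p = Er³/(k).
p = (0.212)·(0.236)³ / (8.99×10⁹) = 3.100×10⁻¹³ C·m.

p ≈ 3.10×10⁻¹³ C·m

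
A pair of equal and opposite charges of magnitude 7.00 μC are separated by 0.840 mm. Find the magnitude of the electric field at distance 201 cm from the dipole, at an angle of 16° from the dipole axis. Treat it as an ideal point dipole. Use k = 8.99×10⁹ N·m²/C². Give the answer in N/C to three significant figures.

Dipole moment p = qd = (7.00×10⁻⁶ C)(8.40×10⁻⁴ m) = 5.88×10⁻⁹ C·m.
At angle θ the dipole field magnitude is E = (kp/r³)·√(1 + 3cos²θ).
kp/r³ = (8.99×10⁹)(5.88×10⁻⁹) / (2.01)³ = 6.510 N/C.
√(1 + 3cos²16°) = √(1 + 3·0.9240) = √3.7721 ≈ 1.9422.
E ≈ 6.510 × 1.942 = 12.64 N/C.

E ≈ 12.6 N/C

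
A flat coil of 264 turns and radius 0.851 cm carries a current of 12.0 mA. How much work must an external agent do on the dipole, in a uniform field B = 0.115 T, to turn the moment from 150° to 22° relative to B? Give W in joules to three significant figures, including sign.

W ≈ -1.49×10⁻⁴ J

m = NIA = NIπa² = 264·(0.0120)·π·(0.00851)² = 7.208×10⁻⁴ A·m².
W_ext = ΔU = −mB cosθ₂ + mB cosθ₁ = mB(cosθ₁ − cosθ₂).
W = (7.208×10⁻⁴)(0.115)·(cos150° − cos22°) = (8.289×10⁻⁵)·(-1.7932) = -1.486×10⁻⁴ J.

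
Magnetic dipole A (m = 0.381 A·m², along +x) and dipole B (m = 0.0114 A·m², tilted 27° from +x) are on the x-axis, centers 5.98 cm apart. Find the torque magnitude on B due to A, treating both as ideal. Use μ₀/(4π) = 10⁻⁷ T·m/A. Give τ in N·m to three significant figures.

Dipole B is on the axis of dipole A, so B₁ there is axial: B₁ = (μ₀/4π)·2m₁/r³ along +x.
B₁ = 2(10⁻⁷)(0.381)/(0.0598)³ = 3.563×10⁻⁴ T.
τ = m₂ B₁ sinθ.
τ = (0.0114)(3.563×10⁻⁴)·sin27° = 1.844×10⁻⁶ N·m.

τ ≈ 1.84×10⁻⁶ N·m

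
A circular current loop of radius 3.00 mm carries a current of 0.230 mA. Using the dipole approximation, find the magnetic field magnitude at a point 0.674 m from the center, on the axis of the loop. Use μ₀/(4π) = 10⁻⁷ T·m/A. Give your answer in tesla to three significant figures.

B ≈ 4.25×10⁻¹⁵ T

Magnetic moment m = IA = Iπa² = (2.30×10⁻⁴)·π·(0.00300)² = 6.503×10⁻⁹ A·m².
On axis B = (μ₀/4π)·2m/r³.
B = 2·(10⁻⁷)·(6.503×10⁻⁹) / (0.674)³ = 4.248×10⁻¹⁵ T.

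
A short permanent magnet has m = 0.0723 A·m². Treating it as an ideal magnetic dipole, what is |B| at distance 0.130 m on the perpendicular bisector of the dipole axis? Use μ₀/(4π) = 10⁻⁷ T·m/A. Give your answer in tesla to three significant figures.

B ≈ 3.29×10⁻⁶ T

In the equatorial plane B = (μ₀/4π)·m/r³ (half the axial value).
B = (10⁻⁷)·(0.0723) / (0.130)³ = 3.291×10⁻⁶ T.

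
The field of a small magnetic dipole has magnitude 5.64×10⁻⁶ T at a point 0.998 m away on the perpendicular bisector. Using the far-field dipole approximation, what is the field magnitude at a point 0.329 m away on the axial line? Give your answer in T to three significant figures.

Dipole fields scale as 1/r³ in the far field.
The axial field is twice the equatorial field at the same r, so the geometry factor is 2/1.
B₂ = B₁ · (2/1) · (r₁/r₂)³ = 5.64×10⁻⁶ · 2 · (0.998/0.329)³.
(r₁/r₂)³ = (3.033)³ = 27.91.
B₂ ≈ 3.149×10⁻⁴ T.

B ≈ 3.15×10⁻⁴ T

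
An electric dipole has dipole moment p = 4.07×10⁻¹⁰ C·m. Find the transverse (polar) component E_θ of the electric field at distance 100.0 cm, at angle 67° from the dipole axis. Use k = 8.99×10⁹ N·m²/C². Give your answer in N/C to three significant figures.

For a dipole, E_θ = (kp sinθ)/r³.
kp/r³ = (8.99×10⁹)(4.07×10⁻¹⁰)/(1.00)³ = 3.659 N/C.
E_θ = 3.659·sin67° = 3.368 N/C.

E_θ ≈ 3.37 N/C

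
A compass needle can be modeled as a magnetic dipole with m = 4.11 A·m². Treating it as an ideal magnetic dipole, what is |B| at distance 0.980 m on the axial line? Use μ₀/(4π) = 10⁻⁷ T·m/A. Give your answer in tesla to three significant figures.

B ≈ 8.73×10⁻⁷ T

On axis B = (μ₀/4π)·2m/r³.
B = 2·(10⁻⁷)·(4.11) / (0.980)³ = 8.734×10⁻⁷ T.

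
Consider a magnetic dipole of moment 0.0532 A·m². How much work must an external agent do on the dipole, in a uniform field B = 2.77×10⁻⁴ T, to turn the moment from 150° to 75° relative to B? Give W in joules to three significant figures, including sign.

W_ext = ΔU = −mB cosθ₂ + mB cosθ₁ = mB(cosθ₁ − cosθ₂).
W = (0.0532)(2.77×10⁻⁴)·(cos150° − cos75°) = (1.474×10⁻⁵)·(-1.1248) = -1.658×10⁻⁵ J.

W ≈ -1.66×10⁻⁵ J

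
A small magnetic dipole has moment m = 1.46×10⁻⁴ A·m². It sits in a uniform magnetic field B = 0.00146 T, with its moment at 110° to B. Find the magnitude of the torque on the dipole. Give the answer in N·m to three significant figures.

Torque on a magnetic dipole: τ = mB sinθ.
τ = (1.46×10⁻⁴)(0.00146)·sin110° = 2.003×10⁻⁷ N·m.

τ ≈ 2.00×10⁻⁷ N·m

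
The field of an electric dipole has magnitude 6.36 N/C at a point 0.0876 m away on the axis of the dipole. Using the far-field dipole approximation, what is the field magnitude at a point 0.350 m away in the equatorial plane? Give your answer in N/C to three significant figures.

Dipole fields scale as 1/r³ in the far field.
The axial field is twice the equatorial field at the same r, so the geometry factor is 1/2.
E₂ = E₁ · (1/2) · (r₁/r₂)³ = 6.36 · 0.5 · (0.0876/0.350)³.
(r₁/r₂)³ = (0.2503)³ = 0.01568.
E₂ ≈ 0.04986 N/C.

E ≈ 0.0499 N/C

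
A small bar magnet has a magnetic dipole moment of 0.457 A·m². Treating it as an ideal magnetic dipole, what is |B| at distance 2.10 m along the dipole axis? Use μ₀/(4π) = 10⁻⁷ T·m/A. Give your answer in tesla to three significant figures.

B ≈ 9.87×10⁻⁹ T

On axis B = (μ₀/4π)·2m/r³.
B = 2·(10⁻⁷)·(0.457) / (2.10)³ = 9.869×10⁻⁹ T.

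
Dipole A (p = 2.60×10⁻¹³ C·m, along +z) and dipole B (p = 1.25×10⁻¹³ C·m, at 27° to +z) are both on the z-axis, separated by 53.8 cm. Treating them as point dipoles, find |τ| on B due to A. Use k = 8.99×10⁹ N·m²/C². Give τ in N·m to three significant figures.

τ ≈ 1.70×10⁻¹⁵ N·m

The second dipole sits on the axis of the first, so the field there is axial: E₁ = 2kp₁/r³ along +z.
E₁ = 2(8.99×10⁹)(2.60×10⁻¹³)/(0.538)³ = 0.03002 N/C.
Torque on the second dipole: τ = p₂ E₁ sinθ.
τ = (1.25×10⁻¹³)(0.03002)·sin27° = 1.704×10⁻¹⁵ N·m.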